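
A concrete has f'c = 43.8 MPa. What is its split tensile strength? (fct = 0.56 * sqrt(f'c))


fct = 0.56 * sqrt(43.8)
= 0.56 * 6.618
= 3.706 MPa

3.706


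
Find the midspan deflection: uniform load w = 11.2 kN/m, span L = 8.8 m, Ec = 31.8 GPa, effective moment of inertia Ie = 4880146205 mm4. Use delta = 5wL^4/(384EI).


Convert: L = 8.8 m = 8800 mm, Ec = 31.8 GPa = 31800 MPa
delta = 5 * 11.2 * 8800^4 / (384 * 31800 * 4880146205)
= 5.64 mm

5.64


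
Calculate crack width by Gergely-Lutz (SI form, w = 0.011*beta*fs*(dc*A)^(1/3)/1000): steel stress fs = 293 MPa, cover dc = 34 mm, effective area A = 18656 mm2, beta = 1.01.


w = 0.011 * beta * fs * (dc * A)^(1/3) / 1000
= 0.011 * 1.01 * 293 * (34 * 18656)^(1/3) / 1000
= 0.28 mm

0.28


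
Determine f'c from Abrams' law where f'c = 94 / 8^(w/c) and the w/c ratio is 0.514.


f'c = 94 / 8^0.514
= 94 / 2.912
= 32.28 MPa

32.28


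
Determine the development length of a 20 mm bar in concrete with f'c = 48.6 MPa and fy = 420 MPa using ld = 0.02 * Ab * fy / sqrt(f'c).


Ab = pi * 20^2 / 4 = 314.159 mm2
ld = 0.02 * 314.159 * 420 / sqrt(48.6)
= 378.5 mm

378.5


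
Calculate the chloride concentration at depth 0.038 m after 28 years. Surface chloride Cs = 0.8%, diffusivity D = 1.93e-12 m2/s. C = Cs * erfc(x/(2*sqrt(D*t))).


t_seconds = 28 * 365.25 * 24 * 3600 = 883612800.0 s
arg = 0.038 / (2 * sqrt(1.93e-12 * 883612800.0))
= 0.4601
erfc(0.4601) = 0.5153
C = 0.8 * 0.5153 = 0.4122%

0.4122


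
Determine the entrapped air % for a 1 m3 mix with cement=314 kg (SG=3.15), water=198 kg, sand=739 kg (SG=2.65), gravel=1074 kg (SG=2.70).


Vol cement = 314 / (3.15 * 1000) = 0.099683 m3
Vol water = 198 / 1000 = 0.198 m3
Vol sand = 739 / (2.65 * 1000) = 0.278868 m3
Vol gravel = 1074 / (2.70 * 1000) = 0.397778 m3
Total solid + water volume = 0.974328 m3
Air = (1 - 0.974328) * 100 = 2.57%

2.57


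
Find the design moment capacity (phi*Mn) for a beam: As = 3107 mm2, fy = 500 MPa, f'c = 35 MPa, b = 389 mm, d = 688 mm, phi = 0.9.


a = As * fy / (0.85 * f'c * b)
= 3107 * 500 / (0.85 * 35 * 389)
= 134.2378 mm
Mn = As * fy * (d - a/2) / 10^6
= 964.5388 kN-m
phi*Mn = 0.9 * 964.5388 = 868.08 kN-m

868.08


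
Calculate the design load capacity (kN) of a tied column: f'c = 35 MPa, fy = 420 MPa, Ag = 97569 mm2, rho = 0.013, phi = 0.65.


Ast = rho * Ag = 0.013 * 97569 = 1268.397 mm2
phi*Pn = 0.65 * 0.80 * (0.85 * 35 * (97569 - 1268.397) + 420 * 1268.397) / 1000
= 1766.79 kN

1766.79


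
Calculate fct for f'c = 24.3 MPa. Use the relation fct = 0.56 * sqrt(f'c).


fct = 0.56 * sqrt(24.3)
= 0.56 * 4.93
= 2.761 MPa

2.761


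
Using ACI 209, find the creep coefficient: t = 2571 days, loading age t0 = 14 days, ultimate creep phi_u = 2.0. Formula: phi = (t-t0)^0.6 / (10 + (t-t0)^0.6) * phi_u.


dt = 2571 - 14 = 2557
phi = 2557^0.6 / (10 + 2557^0.6) * 2.0
= 1.834

1.834


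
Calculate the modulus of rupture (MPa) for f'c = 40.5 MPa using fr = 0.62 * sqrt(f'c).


fr = 0.62 * sqrt(40.5)
= 3.946 MPa

3.946


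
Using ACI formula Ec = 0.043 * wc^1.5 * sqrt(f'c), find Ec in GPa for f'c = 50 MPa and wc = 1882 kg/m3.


Ec = 0.043 * 1882^1.5 * sqrt(50) / 1000
= 24.82 GPa

24.82


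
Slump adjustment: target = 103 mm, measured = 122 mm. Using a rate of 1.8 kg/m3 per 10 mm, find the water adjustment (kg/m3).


Difference = 103 - 122 = -19 mm
Water adjustment = -19 * 1.8 / 10 = -3.4 kg/m3

-3.4


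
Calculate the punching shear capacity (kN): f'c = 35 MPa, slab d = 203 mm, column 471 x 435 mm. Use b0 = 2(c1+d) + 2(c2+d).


b0 = 2*(471 + 203) + 2*(435 + 203) = 2624 mm
Vc = 0.33 * sqrt(35) * 2624 * 203 / 1000
= 1039.94 kN

1039.94


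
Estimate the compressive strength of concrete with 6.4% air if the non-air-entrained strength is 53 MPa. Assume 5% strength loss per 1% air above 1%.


Strength loss = (6.4 - 1) * 5 = 27.0%
f'c = 53 * (1 - 27.0/100)
= 38.69 MPa

38.69


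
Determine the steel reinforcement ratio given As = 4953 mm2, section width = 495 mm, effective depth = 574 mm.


rho = As / (b * d)
= 4953 / (495 * 574)
= 0.0174

0.0174


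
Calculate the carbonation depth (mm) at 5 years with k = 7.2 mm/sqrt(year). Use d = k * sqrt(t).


depth = k * sqrt(t)
= 7.2 * sqrt(5)
= 16.1 mm

16.1


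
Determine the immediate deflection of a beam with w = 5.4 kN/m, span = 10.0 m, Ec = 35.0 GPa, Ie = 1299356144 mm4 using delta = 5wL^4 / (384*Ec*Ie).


Convert: L = 10.0 m = 10000 mm, Ec = 35.0 GPa = 35000 MPa
delta = 5 * 5.4 * 10000^4 / (384 * 35000 * 1299356144)
= 15.46 mm

15.46


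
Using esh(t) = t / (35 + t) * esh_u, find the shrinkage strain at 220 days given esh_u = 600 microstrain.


esh(220) = 220 / (35 + 220) * 600
= 220 / 255 * 600
= 517.6 microstrain

517.6


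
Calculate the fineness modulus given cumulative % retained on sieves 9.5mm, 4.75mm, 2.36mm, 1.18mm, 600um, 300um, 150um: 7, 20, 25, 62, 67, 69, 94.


FM = sum(cumulative % retained) / 100
= 344 / 100
= 3.44

3.44


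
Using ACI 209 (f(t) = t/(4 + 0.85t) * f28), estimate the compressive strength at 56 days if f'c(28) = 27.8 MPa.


f(56) = 56 / (4 + 0.85 * 56) * 27.8
= 56 / 51.6 * 27.8
= 30.17 MPa

30.17


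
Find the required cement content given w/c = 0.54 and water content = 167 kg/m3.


Cement = water / (w/c)
= 167 / 0.54
= 309.3 kg/m3

309.3


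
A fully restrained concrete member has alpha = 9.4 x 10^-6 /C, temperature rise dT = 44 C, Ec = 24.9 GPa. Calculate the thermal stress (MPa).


sigma = alpha * dT * Ec
= 9.4e-6 * 44 * 24.9 * 1000
= 10.299 MPa

10.299


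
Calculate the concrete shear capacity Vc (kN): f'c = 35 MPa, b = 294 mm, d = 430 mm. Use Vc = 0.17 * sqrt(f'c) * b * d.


Vc = 0.17 * sqrt(35) * 294 * 430 / 1000
= 127.14 kN

127.14


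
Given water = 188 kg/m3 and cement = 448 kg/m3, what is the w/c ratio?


w/c = water / cement
w/c = 188 / 448 = 0.42

0.42


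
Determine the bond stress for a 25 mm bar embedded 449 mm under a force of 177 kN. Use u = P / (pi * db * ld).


u = P / (pi * db * ld)
= 177 * 1000 / (pi * 25 * 449)
= 5.019 MPa

5.019


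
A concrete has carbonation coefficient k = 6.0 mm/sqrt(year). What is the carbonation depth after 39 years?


depth = k * sqrt(t)
= 6.0 * sqrt(39)
= 37.47 mm

37.47


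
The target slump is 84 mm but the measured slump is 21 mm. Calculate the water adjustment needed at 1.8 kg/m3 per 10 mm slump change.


Difference = 84 - 21 = 63 mm
Water adjustment = 63 * 1.8 / 10 = 11.3 kg/m3

11.3


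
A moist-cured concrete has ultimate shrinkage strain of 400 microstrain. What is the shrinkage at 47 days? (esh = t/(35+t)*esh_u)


esh(47) = 47 / (35 + 47) * 400
= 47 / 82 * 400
= 229.3 microstrain

229.3


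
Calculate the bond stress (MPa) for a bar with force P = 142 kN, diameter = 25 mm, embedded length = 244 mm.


u = P / (pi * db * ld)
= 142 * 1000 / (pi * 25 * 244)
= 7.41 MPa

7.41


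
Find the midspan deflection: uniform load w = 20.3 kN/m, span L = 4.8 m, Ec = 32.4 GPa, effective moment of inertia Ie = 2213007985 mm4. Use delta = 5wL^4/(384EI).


Convert: L = 4.8 m = 4800 mm, Ec = 32.4 GPa = 32400 MPa
delta = 5 * 20.3 * 4800^4 / (384 * 32400 * 2213007985)
= 1.96 mm

1.96


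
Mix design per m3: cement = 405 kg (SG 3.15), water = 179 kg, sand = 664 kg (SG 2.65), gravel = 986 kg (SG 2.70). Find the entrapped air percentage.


Vol cement = 405 / (3.15 * 1000) = 0.128571 m3
Vol water = 179 / 1000 = 0.179 m3
Vol sand = 664 / (2.65 * 1000) = 0.250566 m3
Vol gravel = 986 / (2.70 * 1000) = 0.365185 m3
Total solid + water volume = 0.923323 m3
Air = (1 - 0.923323) * 100 = 7.67%

7.67


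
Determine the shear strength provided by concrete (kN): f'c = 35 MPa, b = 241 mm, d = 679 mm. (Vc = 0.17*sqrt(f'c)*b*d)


Vc = 0.17 * sqrt(35) * 241 * 679 / 1000
= 164.58 kN

164.58


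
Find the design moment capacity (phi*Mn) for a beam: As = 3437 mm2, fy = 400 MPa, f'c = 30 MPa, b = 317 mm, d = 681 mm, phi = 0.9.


a = As * fy / (0.85 * f'c * b)
= 3437 * 400 / (0.85 * 30 * 317)
= 170.0748 mm
Mn = As * fy * (d - a/2) / 10^6
= 819.3294 kN-m
phi*Mn = 0.9 * 819.3294 = 737.4 kN-m

737.4


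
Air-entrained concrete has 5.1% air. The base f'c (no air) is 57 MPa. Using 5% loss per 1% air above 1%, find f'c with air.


Strength loss = (5.1 - 1) * 5 = 20.5%
f'c = 57 * (1 - 20.5/100)
= 45.32 MPa

45.32


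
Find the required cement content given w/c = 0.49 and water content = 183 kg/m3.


Cement = water / (w/c)
= 183 / 0.49
= 373.5 kg/m3

373.5


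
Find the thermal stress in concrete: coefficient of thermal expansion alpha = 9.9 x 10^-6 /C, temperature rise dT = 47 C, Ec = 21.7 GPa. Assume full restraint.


sigma = alpha * dT * Ec
= 9.9e-6 * 47 * 21.7 * 1000
= 10.097 MPa

10.097


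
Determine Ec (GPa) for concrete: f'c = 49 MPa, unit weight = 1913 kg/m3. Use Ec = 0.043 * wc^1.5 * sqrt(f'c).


Ec = 0.043 * 1913^1.5 * sqrt(49) / 1000
= 25.18 GPa

25.18


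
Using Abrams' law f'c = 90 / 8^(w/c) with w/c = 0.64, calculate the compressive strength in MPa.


f'c = 90 / 8^0.64
= 90 / 3.784
= 23.78 MPa

23.78


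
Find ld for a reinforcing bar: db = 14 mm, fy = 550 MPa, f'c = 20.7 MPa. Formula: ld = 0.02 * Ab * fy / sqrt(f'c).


Ab = pi * 14^2 / 4 = 153.938 mm2
ld = 0.02 * 153.938 * 550 / sqrt(20.7)
= 372.2 mm

372.2


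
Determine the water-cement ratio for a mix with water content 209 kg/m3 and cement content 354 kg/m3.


w/c = water / cement
w/c = 209 / 354 = 0.59

0.59


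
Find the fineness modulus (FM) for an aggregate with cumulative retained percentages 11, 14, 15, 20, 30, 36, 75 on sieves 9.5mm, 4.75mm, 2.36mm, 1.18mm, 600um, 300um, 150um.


FM = sum(cumulative % retained) / 100
= 201 / 100
= 2.01

2.01


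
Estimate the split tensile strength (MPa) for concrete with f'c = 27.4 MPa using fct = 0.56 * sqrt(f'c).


fct = 0.56 * sqrt(27.4)
= 0.56 * 5.235
= 2.931 MPa

2.931


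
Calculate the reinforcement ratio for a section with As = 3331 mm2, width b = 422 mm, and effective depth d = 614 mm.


rho = As / (b * d)
= 3331 / (422 * 614)
= 0.0129

0.0129


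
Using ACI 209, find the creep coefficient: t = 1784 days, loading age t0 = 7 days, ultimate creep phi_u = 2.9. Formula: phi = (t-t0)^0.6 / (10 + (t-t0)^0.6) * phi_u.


dt = 1784 - 7 = 1777
phi = 1777^0.6 / (10 + 1777^0.6) * 2.9
= 2.607

2.607


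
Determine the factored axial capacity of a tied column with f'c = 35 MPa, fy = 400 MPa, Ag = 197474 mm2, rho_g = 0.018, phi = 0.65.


Ast = rho * Ag = 0.018 * 197474 = 3554.532 mm2
phi*Pn = 0.65 * 0.80 * (0.85 * 35 * (197474 - 3554.532) + 400 * 3554.532) / 1000
= 3739.28 kN

3739.28


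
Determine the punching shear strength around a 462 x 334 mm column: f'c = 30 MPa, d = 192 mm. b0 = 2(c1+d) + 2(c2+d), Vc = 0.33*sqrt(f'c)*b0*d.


b0 = 2*(462 + 192) + 2*(334 + 192) = 2360 mm
Vc = 0.33 * sqrt(30) * 2360 * 192 / 1000
= 819.01 kN

819.01


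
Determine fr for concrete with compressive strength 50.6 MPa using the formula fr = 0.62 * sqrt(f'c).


fr = 0.62 * sqrt(50.6)
= 4.41 MPa

4.41


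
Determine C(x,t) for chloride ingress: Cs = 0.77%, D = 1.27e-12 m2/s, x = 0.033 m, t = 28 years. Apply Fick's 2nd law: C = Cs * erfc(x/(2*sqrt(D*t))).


t_seconds = 28 * 365.25 * 24 * 3600 = 883612800.0 s
arg = 0.033 / (2 * sqrt(1.27e-12 * 883612800.0))
= 0.4926
erfc(0.4926) = 0.4861
C = 0.77 * 0.4861 = 0.3743%

0.3743


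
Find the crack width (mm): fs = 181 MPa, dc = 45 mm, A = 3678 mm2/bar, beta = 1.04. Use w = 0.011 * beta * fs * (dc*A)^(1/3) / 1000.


w = 0.011 * beta * fs * (dc * A)^(1/3) / 1000
= 0.011 * 1.04 * 181 * (45 * 3678)^(1/3) / 1000
= 0.114 mm

0.114


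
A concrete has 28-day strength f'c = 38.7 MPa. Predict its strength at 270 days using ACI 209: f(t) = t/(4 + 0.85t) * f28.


f(270) = 270 / (4 + 0.85 * 270) * 38.7
= 270 / 233.5 * 38.7
= 44.75 MPa

44.75


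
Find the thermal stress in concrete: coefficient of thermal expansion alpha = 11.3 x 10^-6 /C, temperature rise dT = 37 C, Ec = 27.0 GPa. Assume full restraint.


sigma = alpha * dT * Ec
= 11.3e-6 * 37 * 27.0 * 1000
= 11.289 MPa

11.289


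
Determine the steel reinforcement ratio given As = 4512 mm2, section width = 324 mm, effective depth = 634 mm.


rho = As / (b * d)
= 4512 / (324 * 634)
= 0.022

0.022


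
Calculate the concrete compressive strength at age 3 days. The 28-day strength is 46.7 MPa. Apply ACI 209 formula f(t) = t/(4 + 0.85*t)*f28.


f(3) = 3 / (4 + 0.85 * 3) * 46.7
= 3 / 6.55 * 46.7
= 21.39 MPa

21.39


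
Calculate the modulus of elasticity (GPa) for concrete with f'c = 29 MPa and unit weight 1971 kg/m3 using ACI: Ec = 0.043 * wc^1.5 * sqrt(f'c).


Ec = 0.043 * 1971^1.5 * sqrt(29) / 1000
= 20.26 GPa

20.26


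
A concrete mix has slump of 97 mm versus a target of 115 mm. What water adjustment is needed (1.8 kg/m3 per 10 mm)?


Difference = 115 - 97 = 18 mm
Water adjustment = 18 * 1.8 / 10 = 3.2 kg/m3

3.2


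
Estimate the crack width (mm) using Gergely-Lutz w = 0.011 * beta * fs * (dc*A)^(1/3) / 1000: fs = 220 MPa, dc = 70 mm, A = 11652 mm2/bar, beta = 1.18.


w = 0.011 * beta * fs * (dc * A)^(1/3) / 1000
= 0.011 * 1.18 * 220 * (70 * 11652)^(1/3) / 1000
= 0.267 mm

0.267


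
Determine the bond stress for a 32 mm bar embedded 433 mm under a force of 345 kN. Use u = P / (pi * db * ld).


u = P / (pi * db * ld)
= 345 * 1000 / (pi * 32 * 433)
= 7.926 MPa

7.926


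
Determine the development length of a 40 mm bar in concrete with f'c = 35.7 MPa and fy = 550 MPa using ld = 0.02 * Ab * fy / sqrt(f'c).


Ab = pi * 40^2 / 4 = 1256.637 mm2
ld = 0.02 * 1256.637 * 550 / sqrt(35.7)
= 2313.5 mm

2313.5


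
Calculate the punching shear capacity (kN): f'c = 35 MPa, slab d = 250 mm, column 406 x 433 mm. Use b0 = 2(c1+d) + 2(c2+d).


b0 = 2*(406 + 250) + 2*(433 + 250) = 2678 mm
Vc = 0.33 * sqrt(35) * 2678 * 250 / 1000
= 1307.07 kN

1307.07


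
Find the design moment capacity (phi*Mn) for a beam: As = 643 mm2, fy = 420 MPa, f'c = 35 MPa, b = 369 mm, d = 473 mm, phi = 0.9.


a = As * fy / (0.85 * f'c * b)
= 643 * 420 / (0.85 * 35 * 369)
= 24.6007 mm
Mn = As * fy * (d - a/2) / 10^6
= 124.4166 kN-m
phi*Mn = 0.9 * 124.4166 = 111.97 kN-m

111.97


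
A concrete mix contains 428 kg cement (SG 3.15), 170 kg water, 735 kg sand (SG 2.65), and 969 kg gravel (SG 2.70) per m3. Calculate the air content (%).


Vol cement = 428 / (3.15 * 1000) = 0.135873 m3
Vol water = 170 / 1000 = 0.17 m3
Vol sand = 735 / (2.65 * 1000) = 0.277358 m3
Vol gravel = 969 / (2.70 * 1000) = 0.358889 m3
Total solid + water volume = 0.94212 m3
Air = (1 - 0.94212) * 100 = 5.79%

5.79


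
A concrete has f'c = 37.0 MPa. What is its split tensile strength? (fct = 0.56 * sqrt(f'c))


fct = 0.56 * sqrt(37.0)
= 0.56 * 6.083
= 3.406 MPa

3.406


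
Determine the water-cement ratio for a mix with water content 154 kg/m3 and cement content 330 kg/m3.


w/c = water / cement
w/c = 154 / 330 = 0.467

0.467


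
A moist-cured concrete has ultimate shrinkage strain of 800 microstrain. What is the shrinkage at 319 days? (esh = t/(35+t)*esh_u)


esh(319) = 319 / (35 + 319) * 800
= 319 / 354 * 800
= 720.9 microstrain

720.9


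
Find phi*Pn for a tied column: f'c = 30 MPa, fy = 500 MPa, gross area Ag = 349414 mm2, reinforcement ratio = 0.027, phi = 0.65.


Ast = rho * Ag = 0.027 * 349414 = 9434.178 mm2
phi*Pn = 0.65 * 0.80 * (0.85 * 30 * (349414 - 9434.178) + 500 * 9434.178) / 1000
= 6961.02 kN

6961.02


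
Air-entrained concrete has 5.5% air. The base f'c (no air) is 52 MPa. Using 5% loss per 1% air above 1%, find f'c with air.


Strength loss = (5.5 - 1) * 5 = 22.5%
f'c = 52 * (1 - 22.5/100)
= 40.3 MPa

40.3


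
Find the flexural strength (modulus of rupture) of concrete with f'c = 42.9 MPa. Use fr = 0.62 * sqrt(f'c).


fr = 0.62 * sqrt(42.9)
= 4.061 MPa

4.061


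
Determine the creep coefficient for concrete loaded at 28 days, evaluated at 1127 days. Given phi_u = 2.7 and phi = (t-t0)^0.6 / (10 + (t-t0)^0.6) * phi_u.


dt = 1127 - 28 = 1099
phi = 1099^0.6 / (10 + 1099^0.6) * 2.7
= 2.348

2.348


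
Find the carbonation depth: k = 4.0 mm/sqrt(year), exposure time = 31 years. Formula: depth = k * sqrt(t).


depth = k * sqrt(t)
= 4.0 * sqrt(31)
= 22.27 mm

22.27


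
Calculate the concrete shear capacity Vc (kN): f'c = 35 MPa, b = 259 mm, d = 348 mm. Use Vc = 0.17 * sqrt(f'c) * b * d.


Vc = 0.17 * sqrt(35) * 259 * 348 / 1000
= 90.65 kN

90.65


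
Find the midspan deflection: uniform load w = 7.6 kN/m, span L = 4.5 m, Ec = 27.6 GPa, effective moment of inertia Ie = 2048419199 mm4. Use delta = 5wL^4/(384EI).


Convert: L = 4.5 m = 4500 mm, Ec = 27.6 GPa = 27600 MPa
delta = 5 * 7.6 * 4500^4 / (384 * 27600 * 2048419199)
= 0.72 mm

0.72


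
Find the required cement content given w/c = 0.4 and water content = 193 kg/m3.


Cement = water / (w/c)
= 193 / 0.4
= 482.5 kg/m3

482.5


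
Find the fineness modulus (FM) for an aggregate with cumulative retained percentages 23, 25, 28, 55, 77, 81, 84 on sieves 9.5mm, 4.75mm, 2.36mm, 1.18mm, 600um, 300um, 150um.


FM = sum(cumulative % retained) / 100
= 373 / 100
= 3.73

3.73


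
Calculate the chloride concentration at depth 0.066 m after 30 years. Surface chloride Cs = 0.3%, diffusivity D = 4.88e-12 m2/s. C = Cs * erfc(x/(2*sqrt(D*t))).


t_seconds = 30 * 365.25 * 24 * 3600 = 946728000.0 s
arg = 0.066 / (2 * sqrt(4.88e-12 * 946728000.0))
= 0.4855
erfc(0.4855) = 0.4923
C = 0.3 * 0.4923 = 0.1477%

0.1477


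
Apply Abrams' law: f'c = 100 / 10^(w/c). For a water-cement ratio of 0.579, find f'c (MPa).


f'c = 100 / 10^0.579
= 100 / 3.793
= 26.36 MPa

26.36


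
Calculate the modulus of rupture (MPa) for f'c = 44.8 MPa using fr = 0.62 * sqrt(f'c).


fr = 0.62 * sqrt(44.8)
= 4.15 MPa

4.15


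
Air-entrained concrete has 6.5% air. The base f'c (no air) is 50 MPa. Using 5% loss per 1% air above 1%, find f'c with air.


Strength loss = (6.5 - 1) * 5 = 27.5%
f'c = 50 * (1 - 27.5/100)
= 36.25 MPa

36.25


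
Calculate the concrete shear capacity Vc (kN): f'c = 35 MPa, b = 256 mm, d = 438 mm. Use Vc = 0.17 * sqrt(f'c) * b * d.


Vc = 0.17 * sqrt(35) * 256 * 438 / 1000
= 112.77 kN

112.77


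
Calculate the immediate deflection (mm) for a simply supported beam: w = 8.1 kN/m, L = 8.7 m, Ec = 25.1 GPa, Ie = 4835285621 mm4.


Convert: L = 8.7 m = 8700 mm, Ec = 25.1 GPa = 25100 MPa
delta = 5 * 8.1 * 8700^4 / (384 * 25100 * 4835285621)
= 4.98 mm

4.98


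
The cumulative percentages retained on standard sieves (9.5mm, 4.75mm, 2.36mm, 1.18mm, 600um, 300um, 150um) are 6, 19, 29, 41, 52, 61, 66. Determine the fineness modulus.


FM = sum(cumulative % retained) / 100
= 274 / 100
= 2.74

2.74


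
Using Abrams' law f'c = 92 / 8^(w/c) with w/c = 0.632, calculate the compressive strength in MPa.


f'c = 92 / 8^0.632
= 92 / 3.722
= 24.72 MPa

24.72


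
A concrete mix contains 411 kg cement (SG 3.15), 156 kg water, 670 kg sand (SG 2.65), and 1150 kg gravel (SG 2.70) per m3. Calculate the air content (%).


Vol cement = 411 / (3.15 * 1000) = 0.130476 m3
Vol water = 156 / 1000 = 0.156 m3
Vol sand = 670 / (2.65 * 1000) = 0.25283 m3
Vol gravel = 1150 / (2.70 * 1000) = 0.425926 m3
Total solid + water volume = 0.965232 m3
Air = (1 - 0.965232) * 100 = 3.48%

3.48


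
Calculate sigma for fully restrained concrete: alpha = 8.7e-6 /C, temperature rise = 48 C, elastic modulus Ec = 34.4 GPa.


sigma = alpha * dT * Ec
= 8.7e-6 * 48 * 34.4 * 1000
= 14.365 MPa

14.365


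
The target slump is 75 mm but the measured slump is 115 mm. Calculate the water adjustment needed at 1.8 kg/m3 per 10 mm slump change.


Difference = 75 - 115 = -40 mm
Water adjustment = -40 * 1.8 / 10 = -7.2 kg/m3

-7.2


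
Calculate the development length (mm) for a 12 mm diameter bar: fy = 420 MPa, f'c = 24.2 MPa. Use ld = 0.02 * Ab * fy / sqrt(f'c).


Ab = pi * 12^2 / 4 = 113.097 mm2
ld = 0.02 * 113.097 * 420 / sqrt(24.2)
= 193.1 mm

193.1


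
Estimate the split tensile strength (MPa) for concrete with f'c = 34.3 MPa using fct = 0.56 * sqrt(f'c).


fct = 0.56 * sqrt(34.3)
= 0.56 * 5.857
= 3.28 MPa

3.28


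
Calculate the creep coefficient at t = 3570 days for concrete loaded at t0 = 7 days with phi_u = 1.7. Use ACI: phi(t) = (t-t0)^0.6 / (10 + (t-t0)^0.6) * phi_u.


dt = 3570 - 7 = 3563
phi = 3563^0.6 / (10 + 3563^0.6) * 1.7
= 1.583

1.583


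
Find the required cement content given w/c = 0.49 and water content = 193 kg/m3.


Cement = water / (w/c)
= 193 / 0.49
= 393.9 kg/m3

393.9


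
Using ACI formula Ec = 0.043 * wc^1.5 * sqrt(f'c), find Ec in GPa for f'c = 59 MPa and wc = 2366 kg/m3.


Ec = 0.043 * 2366^1.5 * sqrt(59) / 1000
= 38.01 GPa

38.01


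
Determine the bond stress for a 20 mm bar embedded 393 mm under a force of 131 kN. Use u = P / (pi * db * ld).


u = P / (pi * db * ld)
= 131 * 1000 / (pi * 20 * 393)
= 5.305 MPa

5.305


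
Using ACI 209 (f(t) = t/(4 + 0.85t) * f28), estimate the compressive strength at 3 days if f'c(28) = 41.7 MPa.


f(3) = 3 / (4 + 0.85 * 3) * 41.7
= 3 / 6.55 * 41.7
= 19.1 MPa

19.1


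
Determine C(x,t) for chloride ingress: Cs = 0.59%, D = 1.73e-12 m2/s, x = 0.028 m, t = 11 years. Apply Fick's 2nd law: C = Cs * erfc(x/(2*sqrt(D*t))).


t_seconds = 11 * 365.25 * 24 * 3600 = 347133600.0 s
arg = 0.028 / (2 * sqrt(1.73e-12 * 347133600.0))
= 0.5713
erfc(0.5713) = 0.4191
C = 0.59 * 0.4191 = 0.2473%

0.2473


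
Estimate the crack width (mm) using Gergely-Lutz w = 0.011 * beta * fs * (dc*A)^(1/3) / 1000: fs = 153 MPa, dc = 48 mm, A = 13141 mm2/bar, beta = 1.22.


w = 0.011 * beta * fs * (dc * A)^(1/3) / 1000
= 0.011 * 1.22 * 153 * (48 * 13141)^(1/3) / 1000
= 0.176 mm

0.176


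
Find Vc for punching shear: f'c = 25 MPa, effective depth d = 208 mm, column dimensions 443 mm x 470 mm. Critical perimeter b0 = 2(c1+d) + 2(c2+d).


b0 = 2*(443 + 208) + 2*(470 + 208) = 2658 mm
Vc = 0.33 * sqrt(25) * 2658 * 208 / 1000
= 912.23 kN

912.23


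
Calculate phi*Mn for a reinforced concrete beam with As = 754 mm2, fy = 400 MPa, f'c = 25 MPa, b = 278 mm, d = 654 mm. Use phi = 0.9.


a = As * fy / (0.85 * f'c * b)
= 754 * 400 / (0.85 * 25 * 278)
= 51.0537 mm
Mn = As * fy * (d - a/2) / 10^6
= 189.5475 kN-m
phi*Mn = 0.9 * 189.5475 = 170.59 kN-m

170.59


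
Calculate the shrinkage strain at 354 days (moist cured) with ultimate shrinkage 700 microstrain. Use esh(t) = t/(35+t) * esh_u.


esh(354) = 354 / (35 + 354) * 700
= 354 / 389 * 700
= 637.0 microstrain

637.0


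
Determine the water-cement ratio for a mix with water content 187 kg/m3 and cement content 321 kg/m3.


w/c = water / cement
w/c = 187 / 321 = 0.583

0.583


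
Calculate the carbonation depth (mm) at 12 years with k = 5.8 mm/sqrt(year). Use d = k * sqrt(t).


depth = k * sqrt(t)
= 5.8 * sqrt(12)
= 20.09 mm

20.09


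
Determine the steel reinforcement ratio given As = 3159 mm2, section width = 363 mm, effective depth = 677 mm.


rho = As / (b * d)
= 3159 / (363 * 677)
= 0.0129

0.0129


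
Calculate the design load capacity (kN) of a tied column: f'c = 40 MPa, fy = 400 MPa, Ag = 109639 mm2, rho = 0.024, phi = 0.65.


Ast = rho * Ag = 0.024 * 109639 = 2631.336 mm2
phi*Pn = 0.65 * 0.80 * (0.85 * 40 * (109639 - 2631.336) + 400 * 2631.336) / 1000
= 2439.21 kN

2439.21


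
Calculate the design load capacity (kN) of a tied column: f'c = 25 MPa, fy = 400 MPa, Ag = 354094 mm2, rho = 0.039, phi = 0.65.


Ast = rho * Ag = 0.039 * 354094 = 13809.666 mm2
phi*Pn = 0.65 * 0.80 * (0.85 * 25 * (354094 - 13809.666) + 400 * 13809.666) / 1000
= 6632.55 kN

6632.55


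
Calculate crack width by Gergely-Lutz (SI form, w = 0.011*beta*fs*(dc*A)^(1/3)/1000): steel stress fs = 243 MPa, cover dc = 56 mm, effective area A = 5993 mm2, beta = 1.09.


w = 0.011 * beta * fs * (dc * A)^(1/3) / 1000
= 0.011 * 1.09 * 243 * (56 * 5993)^(1/3) / 1000
= 0.202 mm

0.202


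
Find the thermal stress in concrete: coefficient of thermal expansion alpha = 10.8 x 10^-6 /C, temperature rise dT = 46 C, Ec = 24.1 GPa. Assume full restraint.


sigma = alpha * dT * Ec
= 10.8e-6 * 46 * 24.1 * 1000
= 11.973 MPa

11.973


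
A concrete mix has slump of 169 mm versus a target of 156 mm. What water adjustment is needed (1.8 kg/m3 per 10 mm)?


Difference = 156 - 169 = -13 mm
Water adjustment = -13 * 1.8 / 10 = -2.3 kg/m3

-2.3


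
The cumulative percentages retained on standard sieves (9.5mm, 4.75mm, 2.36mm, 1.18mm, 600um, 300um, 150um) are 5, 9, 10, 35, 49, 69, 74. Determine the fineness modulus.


FM = sum(cumulative % retained) / 100
= 251 / 100
= 2.51

2.51


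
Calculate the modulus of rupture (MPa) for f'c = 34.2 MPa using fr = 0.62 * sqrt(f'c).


fr = 0.62 * sqrt(34.2)
= 3.626 MPa

3.626


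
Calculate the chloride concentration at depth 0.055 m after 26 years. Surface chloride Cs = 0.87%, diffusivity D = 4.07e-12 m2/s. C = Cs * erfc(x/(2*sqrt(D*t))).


t_seconds = 26 * 365.25 * 24 * 3600 = 820497600.0 s
arg = 0.055 / (2 * sqrt(4.07e-12 * 820497600.0))
= 0.4759
erfc(0.4759) = 0.501
C = 0.87 * 0.501 = 0.4358%

0.4358


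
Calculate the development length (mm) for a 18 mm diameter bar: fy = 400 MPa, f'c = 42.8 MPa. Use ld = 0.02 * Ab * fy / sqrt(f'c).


Ab = pi * 18^2 / 4 = 254.469 mm2
ld = 0.02 * 254.469 * 400 / sqrt(42.8)
= 311.2 mm

311.2


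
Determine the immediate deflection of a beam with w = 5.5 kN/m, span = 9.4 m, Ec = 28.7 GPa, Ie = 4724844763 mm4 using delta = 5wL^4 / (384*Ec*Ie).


Convert: L = 9.4 m = 9400 mm, Ec = 28.7 GPa = 28700 MPa
delta = 5 * 5.5 * 9400^4 / (384 * 28700 * 4724844763)
= 4.12 mm

4.12


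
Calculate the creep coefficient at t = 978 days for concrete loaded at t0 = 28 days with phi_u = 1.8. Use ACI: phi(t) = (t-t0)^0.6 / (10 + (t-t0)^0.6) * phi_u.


dt = 978 - 28 = 950
phi = 950^0.6 / (10 + 950^0.6) * 1.8
= 1.547

1.547


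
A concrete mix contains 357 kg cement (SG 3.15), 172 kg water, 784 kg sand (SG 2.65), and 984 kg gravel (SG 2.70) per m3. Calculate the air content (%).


Vol cement = 357 / (3.15 * 1000) = 0.113333 m3
Vol water = 172 / 1000 = 0.172 m3
Vol sand = 784 / (2.65 * 1000) = 0.295849 m3
Vol gravel = 984 / (2.70 * 1000) = 0.364444 m3
Total solid + water volume = 0.945627 m3
Air = (1 - 0.945627) * 100 = 5.44%

5.44


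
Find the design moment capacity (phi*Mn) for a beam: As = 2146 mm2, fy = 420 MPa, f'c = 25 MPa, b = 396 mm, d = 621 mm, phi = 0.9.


a = As * fy / (0.85 * f'c * b)
= 2146 * 420 / (0.85 * 25 * 396)
= 107.1087 mm
Mn = As * fy * (d - a/2) / 10^6
= 511.4501 kN-m
phi*Mn = 0.9 * 511.4501 = 460.31 kN-m

460.31


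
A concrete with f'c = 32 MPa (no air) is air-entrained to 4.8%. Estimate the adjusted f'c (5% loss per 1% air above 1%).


Strength loss = (4.8 - 1) * 5 = 19.0%
f'c = 32 * (1 - 19.0/100)
= 25.92 MPa

25.92


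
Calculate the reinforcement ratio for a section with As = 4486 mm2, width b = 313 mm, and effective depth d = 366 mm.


rho = As / (b * d)
= 4486 / (313 * 366)
= 0.0392

0.0392


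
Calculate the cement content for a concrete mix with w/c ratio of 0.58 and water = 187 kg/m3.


Cement = water / (w/c)
= 187 / 0.58
= 322.4 kg/m3

322.4


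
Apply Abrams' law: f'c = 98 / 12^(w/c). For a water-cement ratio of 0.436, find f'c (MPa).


f'c = 98 / 12^0.436
= 98 / 2.955
= 33.17 MPa

33.17


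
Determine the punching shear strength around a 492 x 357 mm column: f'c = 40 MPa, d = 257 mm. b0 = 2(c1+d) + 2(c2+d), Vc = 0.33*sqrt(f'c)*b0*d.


b0 = 2*(492 + 257) + 2*(357 + 257) = 2726 mm
Vc = 0.33 * sqrt(40) * 2726 * 257 / 1000
= 1462.19 kN

1462.19


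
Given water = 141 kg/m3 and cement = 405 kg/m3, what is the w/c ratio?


w/c = water / cement
w/c = 141 / 405 = 0.348

0.348


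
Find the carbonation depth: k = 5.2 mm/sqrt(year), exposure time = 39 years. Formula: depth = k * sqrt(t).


depth = k * sqrt(t)
= 5.2 * sqrt(39)
= 32.47 mm

32.47


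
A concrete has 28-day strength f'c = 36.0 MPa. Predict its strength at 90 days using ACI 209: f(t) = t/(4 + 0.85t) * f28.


f(90) = 90 / (4 + 0.85 * 90) * 36.0
= 90 / 80.5 * 36.0
= 40.25 MPa

40.25


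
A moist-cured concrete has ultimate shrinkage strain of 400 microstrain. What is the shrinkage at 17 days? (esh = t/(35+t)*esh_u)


esh(17) = 17 / (35 + 17) * 400
= 17 / 52 * 400
= 130.8 microstrain

130.8


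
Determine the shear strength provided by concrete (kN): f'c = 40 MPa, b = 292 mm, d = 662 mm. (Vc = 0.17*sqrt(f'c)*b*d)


Vc = 0.17 * sqrt(40) * 292 * 662 / 1000
= 207.84 kN

207.84


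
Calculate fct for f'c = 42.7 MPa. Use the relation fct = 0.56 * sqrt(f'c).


fct = 0.56 * sqrt(42.7)
= 0.56 * 6.535
= 3.659 MPa

3.659


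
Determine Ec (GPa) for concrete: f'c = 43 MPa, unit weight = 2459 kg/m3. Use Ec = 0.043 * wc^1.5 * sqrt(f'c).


Ec = 0.043 * 2459^1.5 * sqrt(43) / 1000
= 34.38 GPa

34.38


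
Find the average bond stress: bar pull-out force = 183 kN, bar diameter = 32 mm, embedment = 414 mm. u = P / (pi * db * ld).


u = P / (pi * db * ld)
= 183 * 1000 / (pi * 32 * 414)
= 4.397 MPa

4.397


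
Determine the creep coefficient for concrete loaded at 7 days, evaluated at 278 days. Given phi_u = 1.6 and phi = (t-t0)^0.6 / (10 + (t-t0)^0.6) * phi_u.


dt = 278 - 7 = 271
phi = 271^0.6 / (10 + 271^0.6) * 1.6
= 1.188

1.188


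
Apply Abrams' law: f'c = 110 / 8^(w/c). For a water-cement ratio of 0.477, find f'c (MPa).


f'c = 110 / 8^0.477
= 110 / 2.696
= 40.8 MPa

40.8


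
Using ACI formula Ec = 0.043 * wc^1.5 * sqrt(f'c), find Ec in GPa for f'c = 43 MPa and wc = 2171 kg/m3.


Ec = 0.043 * 2171^1.5 * sqrt(43) / 1000
= 28.52 GPa

28.52


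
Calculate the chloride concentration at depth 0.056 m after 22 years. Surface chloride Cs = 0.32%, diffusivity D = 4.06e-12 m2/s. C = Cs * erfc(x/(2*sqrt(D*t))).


t_seconds = 22 * 365.25 * 24 * 3600 = 694267200.0 s
arg = 0.056 / (2 * sqrt(4.06e-12 * 694267200.0))
= 0.5274
erfc(0.5274) = 0.4558
C = 0.32 * 0.4558 = 0.1458%

0.1458


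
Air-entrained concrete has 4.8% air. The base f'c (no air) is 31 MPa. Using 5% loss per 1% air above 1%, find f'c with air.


Strength loss = (4.8 - 1) * 5 = 19.0%
f'c = 31 * (1 - 19.0/100)
= 25.11 MPa

25.11


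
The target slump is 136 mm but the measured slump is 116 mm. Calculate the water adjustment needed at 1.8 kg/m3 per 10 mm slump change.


Difference = 136 - 116 = 20 mm
Water adjustment = 20 * 1.8 / 10 = 3.6 kg/m3

3.6


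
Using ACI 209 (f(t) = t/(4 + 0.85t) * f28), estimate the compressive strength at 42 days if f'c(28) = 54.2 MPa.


f(42) = 42 / (4 + 0.85 * 42) * 54.2
= 42 / 39.7 * 54.2
= 57.34 MPa

57.34


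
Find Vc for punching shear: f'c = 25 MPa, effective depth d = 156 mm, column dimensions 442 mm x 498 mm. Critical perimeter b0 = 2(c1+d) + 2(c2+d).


b0 = 2*(442 + 156) + 2*(498 + 156) = 2504 mm
Vc = 0.33 * sqrt(25) * 2504 * 156 / 1000
= 644.53 kN

644.53


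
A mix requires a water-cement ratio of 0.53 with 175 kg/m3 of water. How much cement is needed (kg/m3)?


Cement = water / (w/c)
= 175 / 0.53
= 330.2 kg/m3

330.2


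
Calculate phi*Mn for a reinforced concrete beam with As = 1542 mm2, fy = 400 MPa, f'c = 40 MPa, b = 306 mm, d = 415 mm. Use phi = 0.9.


a = As * fy / (0.85 * f'c * b)
= 1542 * 400 / (0.85 * 40 * 306)
= 59.2849 mm
Mn = As * fy * (d - a/2) / 10^6
= 237.6885 kN-m
phi*Mn = 0.9 * 237.6885 = 213.92 kN-m

213.92


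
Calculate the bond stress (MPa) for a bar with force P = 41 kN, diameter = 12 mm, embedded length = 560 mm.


u = P / (pi * db * ld)
= 41 * 1000 / (pi * 12 * 560)
= 1.942 MPa

1.942


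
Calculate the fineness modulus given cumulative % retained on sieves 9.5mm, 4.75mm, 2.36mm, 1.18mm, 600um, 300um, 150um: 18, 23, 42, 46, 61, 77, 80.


FM = sum(cumulative % retained) / 100
= 347 / 100
= 3.47

3.47


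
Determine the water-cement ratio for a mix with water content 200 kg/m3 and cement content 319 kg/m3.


w/c = water / cement
w/c = 200 / 319 = 0.627

0.627


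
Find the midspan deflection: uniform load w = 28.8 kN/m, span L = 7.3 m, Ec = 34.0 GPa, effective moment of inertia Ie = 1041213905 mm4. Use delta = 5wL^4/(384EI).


Convert: L = 7.3 m = 7300 mm, Ec = 34.0 GPa = 34000 MPa
delta = 5 * 28.8 * 7300^4 / (384 * 34000 * 1041213905)
= 30.08 mm

30.08


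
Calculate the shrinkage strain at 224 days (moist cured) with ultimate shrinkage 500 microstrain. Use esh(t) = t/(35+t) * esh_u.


esh(224) = 224 / (35 + 224) * 500
= 224 / 259 * 500
= 432.4 microstrain

432.4


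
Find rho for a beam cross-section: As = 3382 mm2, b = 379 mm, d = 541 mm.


rho = As / (b * d)
= 3382 / (379 * 541)
= 0.0165

0.0165


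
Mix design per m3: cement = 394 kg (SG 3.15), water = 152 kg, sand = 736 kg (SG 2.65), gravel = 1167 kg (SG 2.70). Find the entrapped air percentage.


Vol cement = 394 / (3.15 * 1000) = 0.125079 m3
Vol water = 152 / 1000 = 0.152 m3
Vol sand = 736 / (2.65 * 1000) = 0.277736 m3
Vol gravel = 1167 / (2.70 * 1000) = 0.432222 m3
Total solid + water volume = 0.987037 m3
Air = (1 - 0.987037) * 100 = 1.3%

1.3


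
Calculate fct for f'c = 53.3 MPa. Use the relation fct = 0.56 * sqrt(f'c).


fct = 0.56 * sqrt(53.3)
= 0.56 * 7.301
= 4.088 MPa

4.088


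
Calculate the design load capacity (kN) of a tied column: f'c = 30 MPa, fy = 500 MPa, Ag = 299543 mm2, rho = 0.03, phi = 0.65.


Ast = rho * Ag = 0.03 * 299543 = 8986.29 mm2
phi*Pn = 0.65 * 0.80 * (0.85 * 30 * (299543 - 8986.29) + 500 * 8986.29) / 1000
= 6189.22 kN

6189.22


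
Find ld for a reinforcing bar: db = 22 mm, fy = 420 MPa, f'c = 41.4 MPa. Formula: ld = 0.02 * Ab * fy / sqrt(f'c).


Ab = pi * 22^2 / 4 = 380.133 mm2
ld = 0.02 * 380.133 * 420 / sqrt(41.4)
= 496.3 mm

496.3


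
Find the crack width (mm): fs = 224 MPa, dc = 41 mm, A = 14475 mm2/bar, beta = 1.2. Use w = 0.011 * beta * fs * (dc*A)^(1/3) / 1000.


w = 0.011 * beta * fs * (dc * A)^(1/3) / 1000
= 0.011 * 1.2 * 224 * (41 * 14475)^(1/3) / 1000
= 0.248 mm

0.248


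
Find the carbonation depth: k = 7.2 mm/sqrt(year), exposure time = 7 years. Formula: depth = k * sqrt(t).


depth = k * sqrt(t)
= 7.2 * sqrt(7)
= 19.05 mm

19.05


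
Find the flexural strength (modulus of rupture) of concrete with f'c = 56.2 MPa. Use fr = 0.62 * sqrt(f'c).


fr = 0.62 * sqrt(56.2)
= 4.648 MPa

4.648


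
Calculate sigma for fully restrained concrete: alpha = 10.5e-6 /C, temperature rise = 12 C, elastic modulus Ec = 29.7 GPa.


sigma = alpha * dT * Ec
= 10.5e-6 * 12 * 29.7 * 1000
= 3.742 MPa

3.742


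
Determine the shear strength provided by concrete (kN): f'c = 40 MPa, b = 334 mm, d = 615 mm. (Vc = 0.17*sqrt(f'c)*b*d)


Vc = 0.17 * sqrt(40) * 334 * 615 / 1000
= 220.85 kN

220.85


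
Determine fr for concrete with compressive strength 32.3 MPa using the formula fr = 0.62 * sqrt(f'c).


fr = 0.62 * sqrt(32.3)
= 3.524 MPa

3.524


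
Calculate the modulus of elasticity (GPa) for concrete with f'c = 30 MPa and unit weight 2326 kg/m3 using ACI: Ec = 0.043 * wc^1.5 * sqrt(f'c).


Ec = 0.043 * 2326^1.5 * sqrt(30) / 1000
= 26.42 GPa

26.42


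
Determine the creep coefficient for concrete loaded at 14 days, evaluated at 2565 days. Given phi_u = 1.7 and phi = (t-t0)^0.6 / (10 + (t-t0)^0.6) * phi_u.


dt = 2565 - 14 = 2551
phi = 2551^0.6 / (10 + 2551^0.6) * 1.7
= 1.559

1.559


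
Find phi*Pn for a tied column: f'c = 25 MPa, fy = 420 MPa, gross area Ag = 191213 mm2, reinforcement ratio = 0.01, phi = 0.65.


Ast = rho * Ag = 0.01 * 191213 = 1912.13 mm2
phi*Pn = 0.65 * 0.80 * (0.85 * 25 * (191213 - 1912.13) + 420 * 1912.13) / 1000
= 2509.38 kN

2509.38


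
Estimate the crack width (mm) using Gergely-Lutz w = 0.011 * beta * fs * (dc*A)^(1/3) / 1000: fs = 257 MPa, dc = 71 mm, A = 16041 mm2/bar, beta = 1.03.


w = 0.011 * beta * fs * (dc * A)^(1/3) / 1000
= 0.011 * 1.03 * 257 * (71 * 16041)^(1/3) / 1000
= 0.304 mm

0.304


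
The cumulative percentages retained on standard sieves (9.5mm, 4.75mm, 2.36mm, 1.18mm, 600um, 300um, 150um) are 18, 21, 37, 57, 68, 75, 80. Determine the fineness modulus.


FM = sum(cumulative % retained) / 100
= 356 / 100
= 3.56

3.56


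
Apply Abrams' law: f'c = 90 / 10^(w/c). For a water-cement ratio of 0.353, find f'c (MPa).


f'c = 90 / 10^0.353
= 90 / 2.254
= 39.92 MPa

39.92


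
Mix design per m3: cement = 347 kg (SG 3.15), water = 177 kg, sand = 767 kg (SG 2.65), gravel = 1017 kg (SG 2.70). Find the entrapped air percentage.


Vol cement = 347 / (3.15 * 1000) = 0.110159 m3
Vol water = 177 / 1000 = 0.177 m3
Vol sand = 767 / (2.65 * 1000) = 0.289434 m3
Vol gravel = 1017 / (2.70 * 1000) = 0.376667 m3
Total solid + water volume = 0.953259 m3
Air = (1 - 0.953259) * 100 = 4.67%

4.67


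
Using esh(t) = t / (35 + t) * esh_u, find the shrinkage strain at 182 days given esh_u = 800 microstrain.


esh(182) = 182 / (35 + 182) * 800
= 182 / 217 * 800
= 671.0 microstrain

671.0


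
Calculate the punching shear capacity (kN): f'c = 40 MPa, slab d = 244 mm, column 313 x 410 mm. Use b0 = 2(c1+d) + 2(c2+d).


b0 = 2*(313 + 244) + 2*(410 + 244) = 2422 mm
Vc = 0.33 * sqrt(40) * 2422 * 244 / 1000
= 1233.41 kN

1233.41


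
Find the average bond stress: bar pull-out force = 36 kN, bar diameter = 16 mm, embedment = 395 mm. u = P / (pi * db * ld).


u = P / (pi * db * ld)
= 36 * 1000 / (pi * 16 * 395)
= 1.813 MPa

1.813


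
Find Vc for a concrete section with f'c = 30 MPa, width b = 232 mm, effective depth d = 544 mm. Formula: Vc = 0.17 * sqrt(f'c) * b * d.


Vc = 0.17 * sqrt(30) * 232 * 544 / 1000
= 117.52 kN

117.52


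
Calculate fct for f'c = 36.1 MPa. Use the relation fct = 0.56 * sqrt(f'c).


fct = 0.56 * sqrt(36.1)
= 0.56 * 6.008
= 3.365 MPa

3.365


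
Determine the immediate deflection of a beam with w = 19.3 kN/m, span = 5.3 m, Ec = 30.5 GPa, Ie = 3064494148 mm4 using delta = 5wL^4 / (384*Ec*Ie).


Convert: L = 5.3 m = 5300 mm, Ec = 30.5 GPa = 30500 MPa
delta = 5 * 19.3 * 5300^4 / (384 * 30500 * 3064494148)
= 2.12 mm

2.12


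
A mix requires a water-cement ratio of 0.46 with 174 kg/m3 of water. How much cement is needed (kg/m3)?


Cement = water / (w/c)
= 174 / 0.46
= 378.3 kg/m3

378.3


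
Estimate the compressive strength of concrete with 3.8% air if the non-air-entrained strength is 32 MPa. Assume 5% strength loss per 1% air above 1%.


Strength loss = (3.8 - 1) * 5 = 14.0%
f'c = 32 * (1 - 14.0/100)
= 27.52 MPa

27.52


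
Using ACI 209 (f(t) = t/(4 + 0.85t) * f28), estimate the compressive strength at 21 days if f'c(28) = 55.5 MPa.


f(21) = 21 / (4 + 0.85 * 21) * 55.5
= 21 / 21.85 * 55.5
= 53.34 MPa

53.34


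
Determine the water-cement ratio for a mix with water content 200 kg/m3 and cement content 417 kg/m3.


w/c = water / cement
w/c = 200 / 417 = 0.48

0.48


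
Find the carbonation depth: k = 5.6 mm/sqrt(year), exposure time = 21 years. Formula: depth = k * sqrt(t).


depth = k * sqrt(t)
= 5.6 * sqrt(21)
= 25.66 mm

25.66


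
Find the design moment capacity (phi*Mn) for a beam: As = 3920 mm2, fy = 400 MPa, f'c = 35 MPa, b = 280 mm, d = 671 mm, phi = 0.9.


a = As * fy / (0.85 * f'c * b)
= 3920 * 400 / (0.85 * 35 * 280)
= 188.2353 mm
Mn = As * fy * (d - a/2) / 10^6
= 904.5515 kN-m
phi*Mn = 0.9 * 904.5515 = 814.1 kN-m

814.1


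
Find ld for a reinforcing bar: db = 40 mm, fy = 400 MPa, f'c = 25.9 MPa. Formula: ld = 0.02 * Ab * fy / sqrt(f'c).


Ab = pi * 40^2 / 4 = 1256.637 mm2
ld = 0.02 * 1256.637 * 400 / sqrt(25.9)
= 1975.4 mm

1975.4


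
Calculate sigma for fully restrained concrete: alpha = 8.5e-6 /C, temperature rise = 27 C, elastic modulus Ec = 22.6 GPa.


sigma = alpha * dT * Ec
= 8.5e-6 * 27 * 22.6 * 1000
= 5.187 MPa

5.187
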